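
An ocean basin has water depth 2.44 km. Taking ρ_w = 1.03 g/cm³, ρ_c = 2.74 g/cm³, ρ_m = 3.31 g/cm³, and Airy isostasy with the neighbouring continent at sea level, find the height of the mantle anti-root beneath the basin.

7.32 km

Isostatic balance requires: replacing crust with seawater at the top is compensated by replacing crust with mantle at the base: d (ρ_c − ρ_w) = a (ρ_m − ρ_c).
a = d (ρ_c − ρ_w)/(ρ_m − ρ_c) = 2.44 km × 1.71/0.57 = 7.32 km.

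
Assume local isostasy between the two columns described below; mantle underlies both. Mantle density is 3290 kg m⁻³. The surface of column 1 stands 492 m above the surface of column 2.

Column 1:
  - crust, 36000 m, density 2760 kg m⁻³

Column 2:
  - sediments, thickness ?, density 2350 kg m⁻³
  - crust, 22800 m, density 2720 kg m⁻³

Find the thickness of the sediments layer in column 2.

4750 m

Take the compensation level at the base of the deeper column (depth z_c below the surface of column 1) and equate Σ ρ_i t_i down to z_c; mantle fills any gap and the z_c terms cancel.
Column 1: 36000×2760 + (z_c − 36000)×3290
Column 2: 492×0 + x×2350 + 22800×2720 + (z_c − 492 − 22800 − x)×3290
The z_c×3290 term appears on both sides and cancels. Collect the known terms of each column as K = Σ(ρt)_known − 3290 × (depth of known layers): K_1 = 99360000 − 3290×36000 = −19080000; K_2 = 62016000 − 3290×(492 + 22800) = −14614680.
Balance: K_1 = K_2 − x×(3290 − 2350), so x = (K_2 − K_1)/(3290 − 2350) = 4465320/940 = 4750 m.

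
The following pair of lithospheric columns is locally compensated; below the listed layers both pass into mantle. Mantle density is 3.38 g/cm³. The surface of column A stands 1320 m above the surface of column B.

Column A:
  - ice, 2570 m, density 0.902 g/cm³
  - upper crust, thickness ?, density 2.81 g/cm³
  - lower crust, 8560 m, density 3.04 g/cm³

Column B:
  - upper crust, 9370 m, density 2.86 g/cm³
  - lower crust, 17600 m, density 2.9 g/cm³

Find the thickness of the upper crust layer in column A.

Take the compensation level at the base of the deeper column (depth z_c below the surface of column A) and equate Σ ρ_i t_i down to z_c; mantle fills any gap and the z_c terms cancel.
Column A: 2570×0.902 + x×2.81 + 8560×3.04 + (z_c − 11130 − x)×3.38
Column B: 1320×0 + 9370×2.86 + 17600×2.9 + (z_c − 1320 − 26970)×3.38
The z_c×3.38 term appears on both sides and cancels. Collect the known terms of each column as K = Σ(ρt)_known − 3.38 × (depth of known layers): K_A = 28340.54 − 3.38×11130 = −9278.86; K_B = 77838.2 − 3.38×(1320 + 26970) = −17782.
Balance: K_A − x×(3.38 − 2.81) = K_B, so x = (K_A − K_B)/(3.38 − 2.81) = 8503.14/0.57 = 14900 m.

14900 m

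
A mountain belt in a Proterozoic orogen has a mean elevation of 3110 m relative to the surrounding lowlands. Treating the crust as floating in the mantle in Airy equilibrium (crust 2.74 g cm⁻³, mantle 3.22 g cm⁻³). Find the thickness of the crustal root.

Equating mass per unit area of the two columns: the weight of the topography is balanced by the buoyancy of the root, ρ_c h = (ρ_m − ρ_c) r.
r = h · ρ_c / (ρ_m − ρ_c) = 3110 m × 2.74 / (3.22 − 2.74) = 17800 m.

17800 m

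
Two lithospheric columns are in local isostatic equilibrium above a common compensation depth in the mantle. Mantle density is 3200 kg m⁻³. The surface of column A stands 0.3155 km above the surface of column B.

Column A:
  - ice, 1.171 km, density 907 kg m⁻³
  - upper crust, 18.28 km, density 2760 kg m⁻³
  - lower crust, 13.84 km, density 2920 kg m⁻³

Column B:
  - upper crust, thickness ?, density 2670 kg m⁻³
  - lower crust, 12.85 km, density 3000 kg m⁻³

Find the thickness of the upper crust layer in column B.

20.8 km

Take the compensation level at the base of the deeper column (depth z_c below the surface of column A) and equate Σ ρ_i t_i down to z_c; mantle fills any gap and the z_c terms cancel.
Column A: 1.171×907 + 18.28×2760 + 13.84×2920 + (z_c − 33.291)×3200
Column B: 0.3155×0 + x×2670 + 12.85×3000 + (z_c − 0.3155 − 12.85 − x)×3200
The z_c×3200 term appears on both sides and cancels. Collect the known terms of each column as K = Σ(ρt)_known − 3200 × (depth of known layers): K_A = 91927.697 − 3200×33.291 = −14603.503; K_B = 38550 − 3200×(0.3155 + 12.85) = −3579.6.
Balance: K_A = K_B − x×(3200 − 2670), so x = (K_B − K_A)/(3200 − 2670) = 11023.9/530 = 20.8 km.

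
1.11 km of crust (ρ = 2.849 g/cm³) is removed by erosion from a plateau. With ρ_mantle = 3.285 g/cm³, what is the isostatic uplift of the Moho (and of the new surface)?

Unloading: uplift u = e ρ_c/ρ_m = 1.11 km × 2.849/3.285 = 0.963 km.

0.963 km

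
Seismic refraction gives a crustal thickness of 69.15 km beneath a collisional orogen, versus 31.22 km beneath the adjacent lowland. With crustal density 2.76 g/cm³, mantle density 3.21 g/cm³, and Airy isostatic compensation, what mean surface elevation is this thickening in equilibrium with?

Excess crust Δ = 69.15 km − 31.22 km = 37.93 km, split between elevation h and root r with h + r = Δ.
Airy balance ρ_c h = (ρ_m − ρ_c) r gives r = h ρ_c/(ρ_m − ρ_c), so h (1 + ρ_c/(ρ_m − ρ_c)) = Δ, i.e. h = Δ (ρ_m − ρ_c)/ρ_m.
h = 37.93 km × 0.45/3.21 = 5.32 km.

5.32 km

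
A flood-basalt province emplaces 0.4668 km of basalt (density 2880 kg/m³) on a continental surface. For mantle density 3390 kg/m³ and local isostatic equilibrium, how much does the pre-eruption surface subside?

0.397 km

Subaerial loading: s = t ρ_load / ρ_m.
s = 0.4668 km × 2880/3390 = 0.397 km.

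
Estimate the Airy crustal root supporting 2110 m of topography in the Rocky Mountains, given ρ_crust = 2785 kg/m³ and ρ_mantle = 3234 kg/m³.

For local isostatic compensation: the weight of the topography is balanced by the buoyancy of the root, ρ_c h = (ρ_m − ρ_c) r.
r = h · ρ_c / (ρ_m − ρ_c) = 2110 m × 2785 / (3234 − 2785) = 13100 m.

13100 m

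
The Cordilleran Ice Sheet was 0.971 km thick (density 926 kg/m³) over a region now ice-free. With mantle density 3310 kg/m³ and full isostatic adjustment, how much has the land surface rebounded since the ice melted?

0.272 km

Removing the load lets mantle flow back in; uplift u satisfies ρ_ice t = ρ_m u.
u = t ρ_ice/ρ_m = 0.971 km × 926/3310 = 0.272 km.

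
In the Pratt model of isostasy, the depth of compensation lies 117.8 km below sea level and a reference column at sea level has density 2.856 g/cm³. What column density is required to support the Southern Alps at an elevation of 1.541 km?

Pratt balance: ρ_ref D = ρ (D + h).
ρ = ρ_ref D/(D + h) = 2.856 × 117.8 km/(117.8 km + 1.541 km) = 2.82 g/cm³.

2.82 g/cm³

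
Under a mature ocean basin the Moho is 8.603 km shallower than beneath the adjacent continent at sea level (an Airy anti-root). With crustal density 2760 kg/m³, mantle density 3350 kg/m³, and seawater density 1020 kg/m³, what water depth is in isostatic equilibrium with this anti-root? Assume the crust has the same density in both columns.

Replacing a thickness d of crust by seawater at the top must be balanced by replacing crust with mantle at the base: d (ρ_c − ρ_w) = a (ρ_m − ρ_c).
d = a (ρ_m − ρ_c)/(ρ_c − ρ_w) = 8.603 km × 590/1740 = 2.92 km.

2.92 km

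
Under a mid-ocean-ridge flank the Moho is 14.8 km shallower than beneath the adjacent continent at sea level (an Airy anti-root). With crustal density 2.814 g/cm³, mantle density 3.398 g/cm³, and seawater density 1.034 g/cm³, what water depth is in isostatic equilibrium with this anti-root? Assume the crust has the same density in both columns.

4.86 km

Replacing a thickness d of crust by seawater at the top must be balanced by replacing crust with mantle at the base: d (ρ_c − ρ_w) = a (ρ_m − ρ_c).
d = a (ρ_m − ρ_c)/(ρ_c − ρ_w) = 14.8 km × 0.584/1.78 = 4.86 km.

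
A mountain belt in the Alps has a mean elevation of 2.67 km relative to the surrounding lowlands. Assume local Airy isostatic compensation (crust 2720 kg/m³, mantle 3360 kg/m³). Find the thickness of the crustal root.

In Airy isostatic equilibrium: the weight of the topography is balanced by the buoyancy of the root, ρ_c h = (ρ_m − ρ_c) r.
r = h · ρ_c / (ρ_m − ρ_c) = 2.67 km × 2720 / (3360 − 2720) = 11.3 km.

11.3 km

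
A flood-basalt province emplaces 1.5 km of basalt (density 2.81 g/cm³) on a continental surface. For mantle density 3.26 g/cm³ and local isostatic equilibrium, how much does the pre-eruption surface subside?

Subaerial loading: s = t ρ_load / ρ_m.
s = 1.5 km × 2.81/3.26 = 1.29 km.

1.29 km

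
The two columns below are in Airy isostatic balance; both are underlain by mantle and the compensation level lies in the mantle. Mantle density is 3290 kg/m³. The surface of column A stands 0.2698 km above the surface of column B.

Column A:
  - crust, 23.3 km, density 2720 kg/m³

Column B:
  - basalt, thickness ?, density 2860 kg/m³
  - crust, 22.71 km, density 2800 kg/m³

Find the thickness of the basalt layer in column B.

2.94 km

Take the compensation level at the base of the deeper column (depth z_c below the surface of column A) and equate Σ ρ_i t_i down to z_c; mantle fills any gap and the z_c terms cancel.
Column A: 23.3×2720 + (z_c − 23.3)×3290
Column B: 0.2698×0 + x×2860 + 22.71×2800 + (z_c − 0.2698 − 22.71 − x)×3290
The z_c×3290 term appears on both sides and cancels. Collect the known terms of each column as K = Σ(ρt)_known − 3290 × (depth of known layers): K_A = 63376 − 3290×23.3 = −13281; K_B = 63588 − 3290×(0.2698 + 22.71) = −12015.542.
Balance: K_A = K_B − x×(3290 − 2860), so x = (K_B − K_A)/(3290 − 2860) = 1265.46/430 = 2.94 km.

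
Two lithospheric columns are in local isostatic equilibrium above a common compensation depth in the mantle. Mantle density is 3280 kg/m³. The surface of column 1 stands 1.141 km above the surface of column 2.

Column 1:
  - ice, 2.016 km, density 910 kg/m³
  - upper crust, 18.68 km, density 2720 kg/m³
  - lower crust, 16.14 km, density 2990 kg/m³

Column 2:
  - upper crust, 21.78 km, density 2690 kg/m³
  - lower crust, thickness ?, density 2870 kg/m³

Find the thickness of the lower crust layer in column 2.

8.11 km

Take the compensation level at the base of the deeper column (depth z_c below the surface of column 1) and equate Σ ρ_i t_i down to z_c; mantle fills any gap and the z_c terms cancel.
Column 1: 2.016×910 + 18.68×2720 + 16.14×2990 + (z_c − 36.836)×3280
Column 2: 1.141×0 + 21.78×2690 + x×2870 + (z_c − 1.141 − 21.78 − x)×3280
The z_c×3280 term appears on both sides and cancels. Collect the known terms of each column as K = Σ(ρt)_known − 3280 × (depth of known layers): K_1 = 100902.76 − 3280×36.836 = −19919.32; K_2 = 58588.2 − 3280×(1.141 + 21.78) = −16592.68.
Balance: K_1 = K_2 − x×(3280 − 2870), so x = (K_2 − K_1)/(3280 − 2870) = 3326.64/410 = 8.11 km.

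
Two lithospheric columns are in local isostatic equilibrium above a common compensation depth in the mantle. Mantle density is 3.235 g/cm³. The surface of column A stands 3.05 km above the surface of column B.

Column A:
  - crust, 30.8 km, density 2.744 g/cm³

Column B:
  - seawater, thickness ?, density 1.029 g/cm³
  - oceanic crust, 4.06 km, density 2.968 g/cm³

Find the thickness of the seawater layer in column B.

1.89 km

Take the compensation level at the base of the deeper column (depth z_c below the surface of column A) and equate Σ ρ_i t_i down to z_c; mantle fills any gap and the z_c terms cancel.
Column A: 30.8×2.744 + (z_c − 30.8)×3.235
Column B: 3.05×0 + x×1.029 + 4.06×2.968 + (z_c − 3.05 − 4.06 − x)×3.235
The z_c×3.235 term appears on both sides and cancels. Collect the known terms of each column as K = Σ(ρt)_known − 3.235 × (depth of known layers): K_A = 84.5152 − 3.235×30.8 = −15.1228; K_B = 12.05008 − 3.235×(3.05 + 4.06) = −10.95077.
Balance: K_A = K_B − x×(3.235 − 1.029), so x = (K_B − K_A)/(3.235 − 1.029) = 4.17203/2.206 = 1.89 km.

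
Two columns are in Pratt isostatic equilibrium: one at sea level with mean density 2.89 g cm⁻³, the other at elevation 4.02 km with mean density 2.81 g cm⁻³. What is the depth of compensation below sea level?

141 km

ρ_ref D = ρ (D + h) → D (ρ_ref − ρ) = ρ h.
D = ρ h/(ρ_ref − ρ) = 2.81 × 4.02 km/(2.89 − 2.81) = 141 km.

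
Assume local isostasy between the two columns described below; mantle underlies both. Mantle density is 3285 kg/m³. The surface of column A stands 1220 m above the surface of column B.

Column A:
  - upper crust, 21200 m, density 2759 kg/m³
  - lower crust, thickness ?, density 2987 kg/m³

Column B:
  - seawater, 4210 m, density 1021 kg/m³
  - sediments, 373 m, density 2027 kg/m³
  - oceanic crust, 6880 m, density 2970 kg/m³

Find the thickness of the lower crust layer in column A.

16900 m

Take the compensation level at the base of the deeper column (depth z_c below the surface of column A) and equate Σ ρ_i t_i down to z_c; mantle fills any gap and the z_c terms cancel.
Column A: 21200×2759 + x×2987 + (z_c − 21200 − x)×3285
Column B: 1220×0 + 4210×1021 + 373×2027 + 6880×2970 + (z_c − 1220 − 11463)×3285
The z_c×3285 term appears on both sides and cancels. Collect the known terms of each column as K = Σ(ρt)_known − 3285 × (depth of known layers): K_A = 58490800 − 3285×21200 = −11151200; K_B = 25488081 − 3285×(1220 + 11463) = −16175574.
Balance: K_A − x×(3285 − 2987) = K_B, so x = (K_A − K_B)/(3285 − 2987) = 5024370/298 = 16900 m.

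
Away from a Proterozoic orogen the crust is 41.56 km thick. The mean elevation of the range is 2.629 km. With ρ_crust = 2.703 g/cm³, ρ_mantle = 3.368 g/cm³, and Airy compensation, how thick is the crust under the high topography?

Root depth r = h ρ_c / (ρ_m − ρ_c) = 2.629 km × 2.703 / 0.665 = 10.69 km.
Total thickness = T + h + r = 41.56 km + 2.629 km + 10.69 km = 54.9 km.

54.9 km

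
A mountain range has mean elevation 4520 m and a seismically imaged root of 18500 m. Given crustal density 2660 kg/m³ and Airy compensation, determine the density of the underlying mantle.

Airy balance: ρ_c h = (ρ_m − ρ_c) r → ρ_m = ρ_c (1 + h/r).
ρ_m = 2660 × (1 + 4520 m/18500 m) = 3310 kg/m³.

3310 kg/m³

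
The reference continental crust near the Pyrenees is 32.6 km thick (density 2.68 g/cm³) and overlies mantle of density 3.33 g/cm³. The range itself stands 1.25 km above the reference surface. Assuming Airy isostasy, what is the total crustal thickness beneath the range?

39 km

Root depth r = h ρ_c / (ρ_m − ρ_c) = 1.25 km × 2.68 / 0.65 = 5.154 km.
Total thickness = T + h + r = 32.6 km + 1.25 km + 5.154 km = 39 km.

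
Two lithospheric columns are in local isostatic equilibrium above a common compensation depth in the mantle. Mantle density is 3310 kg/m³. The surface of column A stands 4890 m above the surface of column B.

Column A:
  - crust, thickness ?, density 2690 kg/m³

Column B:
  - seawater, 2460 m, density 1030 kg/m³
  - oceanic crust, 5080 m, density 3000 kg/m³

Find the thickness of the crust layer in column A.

37700 m

Take the compensation level at the base of the deeper column (depth z_c below the surface of column A) and equate Σ ρ_i t_i down to z_c; mantle fills any gap and the z_c terms cancel.
Column A: x×2690 + (z_c − 0 − x)×3310
Column B: 4890×0 + 2460×1030 + 5080×3000 + (z_c − 4890 − 7540)×3310
The z_c×3310 term appears on both sides and cancels. Collect the known terms of each column as K = Σ(ρt)_known − 3310 × (depth of known layers): K_A = 0 − 3310×0 = 0; K_B = 17773800 − 3310×(4890 + 7540) = −23369500.
Balance: K_A − x×(3310 − 2690) = K_B, so x = (K_A − K_B)/(3310 − 2690) = 23369500/620 = 37700 m.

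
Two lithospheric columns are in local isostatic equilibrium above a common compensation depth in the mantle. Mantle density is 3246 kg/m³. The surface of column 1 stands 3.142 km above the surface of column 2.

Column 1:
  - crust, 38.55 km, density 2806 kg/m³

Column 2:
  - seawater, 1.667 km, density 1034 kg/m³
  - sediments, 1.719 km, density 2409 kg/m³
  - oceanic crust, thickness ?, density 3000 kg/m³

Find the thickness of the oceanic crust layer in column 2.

Take the compensation level at the base of the deeper column (depth z_c below the surface of column 1) and equate Σ ρ_i t_i down to z_c; mantle fills any gap and the z_c terms cancel.
Column 1: 38.55×2806 + (z_c − 38.55)×3246
Column 2: 3.142×0 + 1.667×1034 + 1.719×2409 + x×3000 + (z_c − 3.142 − 3.386 − x)×3246
The z_c×3246 term appears on both sides and cancels. Collect the known terms of each column as K = Σ(ρt)_known − 3246 × (depth of known layers): K_1 = 108171.3 − 3246×38.55 = −16962; K_2 = 5864.749 − 3246×(3.142 + 3.386) = −15325.139.
Balance: K_1 = K_2 − x×(3246 − 3000), so x = (K_2 − K_1)/(3246 − 3000) = 1636.86/246 = 6.65 km.

6.65 km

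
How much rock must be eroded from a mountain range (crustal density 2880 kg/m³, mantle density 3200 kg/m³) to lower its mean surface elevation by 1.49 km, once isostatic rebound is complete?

14.9 km

Net drop Δ = e − u = e − e ρ_c/ρ_m = e (ρ_m − ρ_c)/ρ_m.
e = Δ ρ_m/(ρ_m − ρ_c) = 1.49 km × 3200/320 = 14.9 km.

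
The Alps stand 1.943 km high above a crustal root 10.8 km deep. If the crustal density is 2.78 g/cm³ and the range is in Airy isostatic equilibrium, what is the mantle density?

Airy balance: ρ_c h = (ρ_m − ρ_c) r → ρ_m = ρ_c (1 + h/r).
ρ_m = 2.78 × (1 + 1.943 km/10.8 km) = 3.28 g/cm³.

3.28 g/cm³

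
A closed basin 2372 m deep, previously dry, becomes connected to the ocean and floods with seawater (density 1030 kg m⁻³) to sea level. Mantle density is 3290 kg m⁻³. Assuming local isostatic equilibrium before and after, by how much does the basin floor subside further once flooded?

1080 m

After flooding the water column is d + s deep. Its weight must equal the weight of mantle displaced by the extra subsidence s: (d + s) ρ_w = s ρ_m.
s = d ρ_w / (ρ_m − ρ_w) = 2372 m × 1030/(3290 − 1030) = 1080 m.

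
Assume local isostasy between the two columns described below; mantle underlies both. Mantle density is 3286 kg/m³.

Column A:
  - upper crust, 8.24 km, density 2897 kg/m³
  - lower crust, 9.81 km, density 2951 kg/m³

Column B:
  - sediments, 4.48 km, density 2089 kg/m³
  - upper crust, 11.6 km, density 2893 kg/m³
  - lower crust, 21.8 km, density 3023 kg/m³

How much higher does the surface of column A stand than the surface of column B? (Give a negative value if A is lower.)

−2.79 km

For any compensation level in the mantle, the mantle terms cancel and isostasy reduces to e = (Σt_A − Σt_B) − (Σ(ρt)_A − Σ(ρt)_B) / ρ_m.
Σt_A = 18.05 km; Σt_B = 37.88 km; Σ(ρt)_A = 52820.59; Σ(ρt)_B = 108818.92 (in km·kg/m³).
e = (18.05 − 37.88) − (52820.59 − 108818.92) / 3286 = −2.79 km.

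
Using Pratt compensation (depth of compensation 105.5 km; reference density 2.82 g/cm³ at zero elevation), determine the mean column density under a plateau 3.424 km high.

2.73 g/cm³

Pratt balance: ρ_ref D = ρ (D + h).
ρ = ρ_ref D/(D + h) = 2.82 × 105.5 km/(105.5 km + 3.424 km) = 2.73 g/cm³.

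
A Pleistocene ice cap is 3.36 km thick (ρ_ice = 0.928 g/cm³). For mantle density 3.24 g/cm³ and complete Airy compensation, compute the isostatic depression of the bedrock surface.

0.962 km

By Archimedes' principle applied to the lithosphere: the ice load ρ_ice t is balanced by mantle displaced below, ρ_m s.
s = t ρ_ice / ρ_m = 3.36 km × 0.928/3.24 = 0.962 km.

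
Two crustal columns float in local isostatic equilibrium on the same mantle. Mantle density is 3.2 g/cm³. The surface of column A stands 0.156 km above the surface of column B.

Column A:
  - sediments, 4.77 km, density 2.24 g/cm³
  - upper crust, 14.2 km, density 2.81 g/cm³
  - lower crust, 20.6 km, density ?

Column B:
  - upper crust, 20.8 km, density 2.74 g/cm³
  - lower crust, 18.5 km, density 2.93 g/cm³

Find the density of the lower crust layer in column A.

Take the compensation level at the base of the deeper column (depth z_c below the surface of column A) and equate Σ ρ_i t_i down to z_c; mantle fills any gap and the z_c terms cancel.
Column A: 4.77×2.24 + 14.2×2.81 + 20.6×ρ + (z_c − 39.57)×3.2
Column B: 0.156×0 + 20.8×2.74 + 18.5×2.93 + (z_c − 0.156 − 39.3)×3.2
The z_c×3.2 term appears on both sides and cancels. Collect the known terms of each column as K = Σ(ρt)_known − 3.2 × (depth of known layers): K_A = 50.5868 − 3.2×39.57 = −76.0372; K_B = 111.197 − 3.2×(0.156 + 39.3) = −15.0622.
Balance: K_A + 20.6×ρ = K_B, so ρ = (K_B − K_A)/20.6 = 60.975/20.6 = 2.96 g/cm³.

2.96 g/cm³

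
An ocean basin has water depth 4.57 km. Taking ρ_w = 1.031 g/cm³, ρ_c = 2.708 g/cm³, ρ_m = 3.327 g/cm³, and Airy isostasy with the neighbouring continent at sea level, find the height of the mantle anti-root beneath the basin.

12.4 km

Isostatic balance requires: replacing crust with seawater at the top is compensated by replacing crust with mantle at the base: d (ρ_c − ρ_w) = a (ρ_m − ρ_c).
a = d (ρ_c − ρ_w)/(ρ_m − ρ_c) = 4.57 km × 1.677/0.619 = 12.4 km.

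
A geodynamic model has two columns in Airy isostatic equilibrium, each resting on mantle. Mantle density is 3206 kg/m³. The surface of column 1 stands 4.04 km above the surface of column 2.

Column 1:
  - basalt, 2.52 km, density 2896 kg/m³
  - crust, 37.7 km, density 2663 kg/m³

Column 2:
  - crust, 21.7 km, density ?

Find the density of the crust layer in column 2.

Take the compensation level at the base of the deeper column (depth z_c below the surface of column 1) and equate Σ ρ_i t_i down to z_c; mantle fills any gap and the z_c terms cancel.
Column 1: 2.52×2896 + 37.7×2663 + (z_c − 40.22)×3206
Column 2: 4.04×0 + 21.7×ρ + (z_c − 4.04 − 21.7)×3206
The z_c×3206 term appears on both sides and cancels. Collect the known terms of each column as K = Σ(ρt)_known − 3206 × (depth of known layers): K_1 = 107693.02 − 3206×40.22 = −21252.3; K_2 = 0 − 3206×(4.04 + 21.7) = −82522.44.
Balance: K_1 = K_2 + 21.7×ρ, so ρ = (K_1 − K_2)/21.7 = 61270.1/21.7 = 2820 kg/m³.

2820 kg/m³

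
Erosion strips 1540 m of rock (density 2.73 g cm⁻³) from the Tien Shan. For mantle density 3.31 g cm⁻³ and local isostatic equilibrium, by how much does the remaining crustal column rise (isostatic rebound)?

Unloading: uplift u = e ρ_c/ρ_m = 1540 m × 2.73/3.31 = 1270 m.

1270 m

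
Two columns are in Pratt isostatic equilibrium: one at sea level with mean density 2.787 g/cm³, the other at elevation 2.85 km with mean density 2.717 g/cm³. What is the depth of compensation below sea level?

111 km

ρ_ref D = ρ (D + h) → D (ρ_ref − ρ) = ρ h.
D = ρ h/(ρ_ref − ρ) = 2.717 × 2.85 km/(2.787 − 2.717) = 111 km.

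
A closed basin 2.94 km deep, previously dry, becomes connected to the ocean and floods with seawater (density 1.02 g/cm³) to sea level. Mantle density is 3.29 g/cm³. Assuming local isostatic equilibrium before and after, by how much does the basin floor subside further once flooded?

1.32 km

After flooding the water column is d + s deep. Its weight must equal the weight of mantle displaced by the extra subsidence s: (d + s) ρ_w = s ρ_m.
s = d ρ_w / (ρ_m − ρ_w) = 2.94 km × 1.02/(3.29 − 1.02) = 1.32 km.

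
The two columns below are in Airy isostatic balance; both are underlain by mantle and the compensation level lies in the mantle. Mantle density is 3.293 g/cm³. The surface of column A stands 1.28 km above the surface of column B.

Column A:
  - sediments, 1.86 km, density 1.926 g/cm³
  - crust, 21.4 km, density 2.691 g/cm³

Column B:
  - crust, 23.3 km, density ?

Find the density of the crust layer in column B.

Take the compensation level at the base of the deeper column (depth z_c below the surface of column A) and equate Σ ρ_i t_i down to z_c; mantle fills any gap and the z_c terms cancel.
Column A: 1.86×1.926 + 21.4×2.691 + (z_c − 23.26)×3.293
Column B: 1.28×0 + 23.3×ρ + (z_c − 1.28 − 23.3)×3.293
The z_c×3.293 term appears on both sides and cancels. Collect the known terms of each column as K = Σ(ρt)_known − 3.293 × (depth of known layers): K_A = 61.16976 − 3.293×23.26 = −15.42542; K_B = 0 − 3.293×(1.28 + 23.3) = −80.94194.
Balance: K_A = K_B + 23.3×ρ, so ρ = (K_A − K_B)/23.3 = 65.5165/23.3 = 2.81 g/cm³.

2.81 g/cm³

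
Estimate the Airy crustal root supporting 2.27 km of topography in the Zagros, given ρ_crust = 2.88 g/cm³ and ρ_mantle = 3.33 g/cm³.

By Archimedes' principle applied to the lithosphere: the weight of the topography is balanced by the buoyancy of the root, ρ_c h = (ρ_m − ρ_c) r.
r = h · ρ_c / (ρ_m − ρ_c) = 2.27 km × 2.88 / (3.33 − 2.88) = 14.5 km.

14.5 km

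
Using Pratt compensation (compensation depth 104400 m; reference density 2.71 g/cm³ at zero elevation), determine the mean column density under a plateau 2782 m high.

2.64 g/cm³

Pratt balance: ρ_ref D = ρ (D + h).
ρ = ρ_ref D/(D + h) = 2.71 × 104400 m/(104400 m + 2782 m) = 2.64 g/cm³.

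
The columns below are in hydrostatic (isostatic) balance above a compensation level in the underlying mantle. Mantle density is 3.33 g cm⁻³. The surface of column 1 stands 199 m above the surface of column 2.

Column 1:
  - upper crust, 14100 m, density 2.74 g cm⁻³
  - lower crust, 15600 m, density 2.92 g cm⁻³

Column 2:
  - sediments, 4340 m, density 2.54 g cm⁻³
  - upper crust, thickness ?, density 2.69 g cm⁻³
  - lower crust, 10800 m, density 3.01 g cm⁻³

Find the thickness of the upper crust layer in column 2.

11200 m

Take the compensation level at the base of the deeper column (depth z_c below the surface of column 1) and equate Σ ρ_i t_i down to z_c; mantle fills any gap and the z_c terms cancel.
Column 1: 14100×2.74 + 15600×2.92 + (z_c − 29700)×3.33
Column 2: 199×0 + 4340×2.54 + x×2.69 + 10800×3.01 + (z_c − 199 − 15140 − x)×3.33
The z_c×3.33 term appears on both sides and cancels. Collect the known terms of each column as K = Σ(ρt)_known − 3.33 × (depth of known layers): K_1 = 84186 − 3.33×29700 = −14715; K_2 = 43531.6 − 3.33×(199 + 15140) = −7547.27.
Balance: K_1 = K_2 − x×(3.33 − 2.69), so x = (K_2 − K_1)/(3.33 − 2.69) = 7167.73/0.64 = 11200 m.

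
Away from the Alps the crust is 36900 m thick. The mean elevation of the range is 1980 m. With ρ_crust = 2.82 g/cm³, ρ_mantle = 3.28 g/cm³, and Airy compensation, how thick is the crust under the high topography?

Root depth r = h ρ_c / (ρ_m − ρ_c) = 1980 m × 2.82 / 0.46 = 12140 m.
Total thickness = T + h + r = 36900 m + 1980 m + 12140 m = 51000 m.

51000 m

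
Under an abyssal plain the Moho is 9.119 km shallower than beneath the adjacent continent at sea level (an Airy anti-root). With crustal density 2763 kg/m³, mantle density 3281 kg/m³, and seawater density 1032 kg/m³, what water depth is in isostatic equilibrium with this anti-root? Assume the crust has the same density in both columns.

Replacing a thickness d of crust by seawater at the top must be balanced by replacing crust with mantle at the base: d (ρ_c − ρ_w) = a (ρ_m − ρ_c).
d = a (ρ_m − ρ_c)/(ρ_c − ρ_w) = 9.119 km × 518/1731 = 2.73 km.

2.73 km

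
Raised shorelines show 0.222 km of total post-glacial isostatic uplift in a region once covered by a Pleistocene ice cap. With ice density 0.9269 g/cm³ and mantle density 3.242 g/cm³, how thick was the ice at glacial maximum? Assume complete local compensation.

u = t ρ_ice/ρ_m → t = u ρ_m/ρ_ice = 0.222 km × 3.242/0.9269 = 0.776 km.

0.776 km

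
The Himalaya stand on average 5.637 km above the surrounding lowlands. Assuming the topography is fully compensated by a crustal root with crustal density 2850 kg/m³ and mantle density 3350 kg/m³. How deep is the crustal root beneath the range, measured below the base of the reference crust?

32.1 km

Isostatic balance requires: the weight of the topography is balanced by the buoyancy of the root, ρ_c h = (ρ_m − ρ_c) r.
r = h · ρ_c / (ρ_m − ρ_c) = 5.637 km × 2850 / (3350 − 2850) = 32.1 km.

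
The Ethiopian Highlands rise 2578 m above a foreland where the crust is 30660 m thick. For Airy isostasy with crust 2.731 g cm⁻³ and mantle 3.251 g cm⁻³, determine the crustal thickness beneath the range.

46800 m

Root depth r = h ρ_c / (ρ_m − ρ_c) = 2578 m × 2.731 / 0.52 = 13540 m.
Total thickness = T + h + r = 30660 m + 2578 m + 13540 m = 46800 m.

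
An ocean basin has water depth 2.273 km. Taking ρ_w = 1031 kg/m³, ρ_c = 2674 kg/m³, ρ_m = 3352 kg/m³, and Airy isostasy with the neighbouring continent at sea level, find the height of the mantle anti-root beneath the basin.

5.51 km

Isostatic balance requires: replacing crust with seawater at the top is compensated by replacing crust with mantle at the base: d (ρ_c − ρ_w) = a (ρ_m − ρ_c).
a = d (ρ_c − ρ_w)/(ρ_m − ρ_c) = 2.273 km × 1643/678 = 5.51 km.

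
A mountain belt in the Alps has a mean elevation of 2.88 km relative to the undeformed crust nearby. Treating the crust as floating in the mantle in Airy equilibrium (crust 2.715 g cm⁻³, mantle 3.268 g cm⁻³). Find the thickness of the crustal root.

In Airy isostatic equilibrium: the weight of the topography is balanced by the buoyancy of the root, ρ_c h = (ρ_m − ρ_c) r.
r = h · ρ_c / (ρ_m − ρ_c) = 2.88 km × 2.715 / (3.268 − 2.715) = 14.1 km.

14.1 km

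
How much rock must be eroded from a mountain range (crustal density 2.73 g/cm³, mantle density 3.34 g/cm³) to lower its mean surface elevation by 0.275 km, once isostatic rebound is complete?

Net drop Δ = e − u = e − e ρ_c/ρ_m = e (ρ_m − ρ_c)/ρ_m.
e = Δ ρ_m/(ρ_m − ρ_c) = 0.275 km × 3.34/0.61 = 1.51 km.

1.51 km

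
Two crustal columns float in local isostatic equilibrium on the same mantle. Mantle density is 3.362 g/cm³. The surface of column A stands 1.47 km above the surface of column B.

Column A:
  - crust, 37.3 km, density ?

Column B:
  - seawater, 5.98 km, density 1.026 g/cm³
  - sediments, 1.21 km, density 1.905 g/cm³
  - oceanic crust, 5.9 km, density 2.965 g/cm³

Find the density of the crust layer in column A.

2.74 g/cm³

Take the compensation level at the base of the deeper column (depth z_c below the surface of column A) and equate Σ ρ_i t_i down to z_c; mantle fills any gap and the z_c terms cancel.
Column A: 37.3×ρ + (z_c − 37.3)×3.362
Column B: 1.47×0 + 5.98×1.026 + 1.21×1.905 + 5.9×2.965 + (z_c − 1.47 − 13.09)×3.362
The z_c×3.362 term appears on both sides and cancels. Collect the known terms of each column as K = Σ(ρt)_known − 3.362 × (depth of known layers): K_A = 0 − 3.362×37.3 = −125.4026; K_B = 25.93403 − 3.362×(1.47 + 13.09) = −23.01669.
Balance: K_A + 37.3×ρ = K_B, so ρ = (K_B − K_A)/37.3 = 102.386/37.3 = 2.74 g/cm³.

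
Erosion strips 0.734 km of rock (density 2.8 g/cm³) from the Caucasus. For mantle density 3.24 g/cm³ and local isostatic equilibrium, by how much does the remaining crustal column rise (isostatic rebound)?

0.634 km

Unloading: uplift u = e ρ_c/ρ_m = 0.734 km × 2.8/3.24 = 0.634 km.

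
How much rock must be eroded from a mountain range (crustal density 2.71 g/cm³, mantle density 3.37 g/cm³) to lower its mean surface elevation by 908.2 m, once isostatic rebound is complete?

4640 m

Net drop Δ = e − u = e − e ρ_c/ρ_m = e (ρ_m − ρ_c)/ρ_m.
e = Δ ρ_m/(ρ_m − ρ_c) = 908.2 m × 3.37/0.66 = 4640 m.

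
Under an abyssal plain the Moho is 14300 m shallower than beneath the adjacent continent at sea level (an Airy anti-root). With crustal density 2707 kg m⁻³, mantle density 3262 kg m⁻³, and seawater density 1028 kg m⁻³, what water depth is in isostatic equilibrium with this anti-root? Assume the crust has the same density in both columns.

4730 m

Replacing a thickness d of crust by seawater at the top must be balanced by replacing crust with mantle at the base: d (ρ_c − ρ_w) = a (ρ_m − ρ_c).
d = a (ρ_m − ρ_c)/(ρ_c − ρ_w) = 14300 m × 555/1679 = 4730 m.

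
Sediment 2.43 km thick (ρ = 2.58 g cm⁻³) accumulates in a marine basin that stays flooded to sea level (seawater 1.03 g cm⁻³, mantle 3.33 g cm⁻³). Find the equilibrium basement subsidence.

Submarine loading: the sediment displaces seawater, and the subsidence is in turn flooded, so s (ρ_m − ρ_w) = t (ρ_sed − ρ_w).
s = 2.43 km × (2.58 − 1.03) / (3.33 − 1.03) = 1.64 km.

1.64 km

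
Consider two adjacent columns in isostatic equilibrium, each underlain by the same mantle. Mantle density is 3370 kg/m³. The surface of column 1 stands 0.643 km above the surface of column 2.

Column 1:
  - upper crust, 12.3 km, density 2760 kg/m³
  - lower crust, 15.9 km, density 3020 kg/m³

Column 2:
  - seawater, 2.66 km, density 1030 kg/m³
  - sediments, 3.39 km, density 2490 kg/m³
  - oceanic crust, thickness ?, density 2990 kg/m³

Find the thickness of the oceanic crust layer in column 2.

4.46 km

Take the compensation level at the base of the deeper column (depth z_c below the surface of column 1) and equate Σ ρ_i t_i down to z_c; mantle fills any gap and the z_c terms cancel.
Column 1: 12.3×2760 + 15.9×3020 + (z_c − 28.2)×3370
Column 2: 0.643×0 + 2.66×1030 + 3.39×2490 + x×2990 + (z_c − 0.643 − 6.05 − x)×3370
The z_c×3370 term appears on both sides and cancels. Collect the known terms of each column as K = Σ(ρt)_known − 3370 × (depth of known layers): K_1 = 81966 − 3370×28.2 = −13068; K_2 = 11180.9 − 3370×(0.643 + 6.05) = −11374.51.
Balance: K_1 = K_2 − x×(3370 − 2990), so x = (K_2 − K_1)/(3370 − 2990) = 1693.49/380 = 4.46 km.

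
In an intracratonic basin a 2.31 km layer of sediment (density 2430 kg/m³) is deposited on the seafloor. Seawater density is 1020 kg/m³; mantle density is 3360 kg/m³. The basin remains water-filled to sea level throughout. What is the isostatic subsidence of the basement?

1.39 km

Submarine loading: the sediment displaces seawater, and the subsidence is in turn flooded, so s (ρ_m − ρ_w) = t (ρ_sed − ρ_w).
s = 2.31 km × (2430 − 1020) / (3360 − 1020) = 1.39 km.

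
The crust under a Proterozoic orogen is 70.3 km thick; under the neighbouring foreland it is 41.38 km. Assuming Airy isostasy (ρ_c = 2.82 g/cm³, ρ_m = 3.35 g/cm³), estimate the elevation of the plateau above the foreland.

4.58 km

Excess crust Δ = 70.3 km − 41.38 km = 28.92 km, split between elevation h and root r with h + r = Δ.
Airy balance ρ_c h = (ρ_m − ρ_c) r gives r = h ρ_c/(ρ_m − ρ_c), so h (1 + ρ_c/(ρ_m − ρ_c)) = Δ, i.e. h = Δ (ρ_m − ρ_c)/ρ_m.
h = 28.92 km × 0.53/3.35 = 4.58 km.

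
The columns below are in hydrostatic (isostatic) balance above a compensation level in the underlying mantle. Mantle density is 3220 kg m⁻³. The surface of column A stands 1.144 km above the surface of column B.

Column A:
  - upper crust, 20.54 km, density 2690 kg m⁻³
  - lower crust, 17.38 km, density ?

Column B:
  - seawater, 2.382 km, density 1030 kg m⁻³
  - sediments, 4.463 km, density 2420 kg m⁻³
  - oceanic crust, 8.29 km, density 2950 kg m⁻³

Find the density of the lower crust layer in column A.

3000 kg m⁻³

Take the compensation level at the base of the deeper column (depth z_c below the surface of column A) and equate Σ ρ_i t_i down to z_c; mantle fills any gap and the z_c terms cancel.
Column A: 20.54×2690 + 17.38×ρ + (z_c − 37.92)×3220
Column B: 1.144×0 + 2.382×1030 + 4.463×2420 + 8.29×2950 + (z_c − 1.144 − 15.135)×3220
The z_c×3220 term appears on both sides and cancels. Collect the known terms of each column as K = Σ(ρt)_known − 3220 × (depth of known layers): K_A = 55252.6 − 3220×37.92 = −66849.8; K_B = 37709.42 − 3220×(1.144 + 15.135) = −14708.96.
Balance: K_A + 17.38×ρ = K_B, so ρ = (K_B − K_A)/17.38 = 52140.8/17.38 = 3000 kg m⁻³.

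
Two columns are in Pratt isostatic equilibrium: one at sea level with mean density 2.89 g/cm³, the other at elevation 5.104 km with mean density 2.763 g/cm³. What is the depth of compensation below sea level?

111 km

ρ_ref D = ρ (D + h) → D (ρ_ref − ρ) = ρ h.
D = ρ h/(ρ_ref − ρ) = 2.763 × 5.104 km/(2.89 − 2.763) = 111 km.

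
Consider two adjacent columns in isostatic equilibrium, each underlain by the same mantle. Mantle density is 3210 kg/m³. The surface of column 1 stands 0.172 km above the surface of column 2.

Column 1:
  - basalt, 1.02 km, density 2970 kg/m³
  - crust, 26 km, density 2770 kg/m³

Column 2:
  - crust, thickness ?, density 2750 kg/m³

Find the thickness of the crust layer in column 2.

24.2 km

Take the compensation level at the base of the deeper column (depth z_c below the surface of column 1) and equate Σ ρ_i t_i down to z_c; mantle fills any gap and the z_c terms cancel.
Column 1: 1.02×2970 + 26×2770 + (z_c − 27.02)×3210
Column 2: 0.172×0 + x×2750 + (z_c − 0.172 − 0 − x)×3210
The z_c×3210 term appears on both sides and cancels. Collect the known terms of each column as K = Σ(ρt)_known − 3210 × (depth of known layers): K_1 = 75049.4 − 3210×27.02 = −11684.8; K_2 = 0 − 3210×(0.172 + 0) = −552.12.
Balance: K_1 = K_2 − x×(3210 − 2750), so x = (K_2 − K_1)/(3210 − 2750) = 11132.7/460 = 24.2 km.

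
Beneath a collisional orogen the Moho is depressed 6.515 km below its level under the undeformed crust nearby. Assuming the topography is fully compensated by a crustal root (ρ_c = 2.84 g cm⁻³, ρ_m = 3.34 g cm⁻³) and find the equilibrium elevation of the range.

For local isostatic compensation: ρ_c h = (ρ_m − ρ_c) r.
h = r (ρ_m − ρ_c) / ρ_c = 6.515 km × (3.34 − 2.84) / 2.84 = 1.15 km.

1.15 km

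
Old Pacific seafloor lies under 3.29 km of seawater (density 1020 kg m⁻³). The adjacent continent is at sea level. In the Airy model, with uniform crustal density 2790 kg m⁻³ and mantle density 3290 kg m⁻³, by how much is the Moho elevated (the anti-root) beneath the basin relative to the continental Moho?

11.6 km

By Archimedes' principle applied to the lithosphere: replacing crust with seawater at the top is compensated by replacing crust with mantle at the base: d (ρ_c − ρ_w) = a (ρ_m − ρ_c).
a = d (ρ_c − ρ_w)/(ρ_m − ρ_c) = 3.29 km × 1770/500 = 11.6 km.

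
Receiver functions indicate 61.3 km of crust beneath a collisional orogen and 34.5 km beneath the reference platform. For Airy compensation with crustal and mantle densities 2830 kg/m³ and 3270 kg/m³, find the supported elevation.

3.61 km

Excess crust Δ = 61.3 km − 34.5 km = 26.8 km, split between elevation h and root r with h + r = Δ.
Airy balance ρ_c h = (ρ_m − ρ_c) r gives r = h ρ_c/(ρ_m − ρ_c), so h (1 + ρ_c/(ρ_m − ρ_c)) = Δ, i.e. h = Δ (ρ_m − ρ_c)/ρ_m.
h = 26.8 km × 440/3270 = 3.61 km.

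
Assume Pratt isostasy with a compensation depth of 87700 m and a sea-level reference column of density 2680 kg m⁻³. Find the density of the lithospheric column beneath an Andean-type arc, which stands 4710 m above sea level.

2540 kg m⁻³

Pratt balance: ρ_ref D = ρ (D + h).
ρ = ρ_ref D/(D + h) = 2680 × 87700 m/(87700 m + 4710 m) = 2540 kg m⁻³.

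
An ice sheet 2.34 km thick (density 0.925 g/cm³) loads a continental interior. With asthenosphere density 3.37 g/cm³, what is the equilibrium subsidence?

Equating mass per unit area of the two columns: the ice load ρ_ice t is balanced by mantle displaced below, ρ_m s.
s = t ρ_ice / ρ_m = 2.34 km × 0.925/3.37 = 0.642 km.

0.642 km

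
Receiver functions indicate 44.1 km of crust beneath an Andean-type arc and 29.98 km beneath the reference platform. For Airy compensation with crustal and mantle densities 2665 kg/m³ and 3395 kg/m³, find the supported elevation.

Excess crust Δ = 44.1 km − 29.98 km = 14.12 km, split between elevation h and root r with h + r = Δ.
Airy balance ρ_c h = (ρ_m − ρ_c) r gives r = h ρ_c/(ρ_m − ρ_c), so h (1 + ρ_c/(ρ_m − ρ_c)) = Δ, i.e. h = Δ (ρ_m − ρ_c)/ρ_m.
h = 14.12 km × 730/3395 = 3.04 km.

3.04 km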